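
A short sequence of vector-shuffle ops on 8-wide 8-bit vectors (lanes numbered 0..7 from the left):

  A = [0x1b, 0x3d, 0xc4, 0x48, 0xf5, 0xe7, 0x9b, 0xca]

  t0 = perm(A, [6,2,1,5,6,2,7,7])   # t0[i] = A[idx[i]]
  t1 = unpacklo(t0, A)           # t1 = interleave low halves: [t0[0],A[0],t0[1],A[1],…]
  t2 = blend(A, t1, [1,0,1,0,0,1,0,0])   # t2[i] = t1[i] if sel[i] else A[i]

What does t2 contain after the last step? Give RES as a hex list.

RES = [0x9b, 0x3d, 0xc4, 0x48, 0xf5, 0xc4, 0x9b, 0xca]

→ t0 |9b|c4|3d|e7|9b|c4|ca|ca|
→ t1 |9b|1b|c4|3d|3d|c4|e7|48|
→ t2 |9b|3d|c4|48|f5|c4|9b|ca|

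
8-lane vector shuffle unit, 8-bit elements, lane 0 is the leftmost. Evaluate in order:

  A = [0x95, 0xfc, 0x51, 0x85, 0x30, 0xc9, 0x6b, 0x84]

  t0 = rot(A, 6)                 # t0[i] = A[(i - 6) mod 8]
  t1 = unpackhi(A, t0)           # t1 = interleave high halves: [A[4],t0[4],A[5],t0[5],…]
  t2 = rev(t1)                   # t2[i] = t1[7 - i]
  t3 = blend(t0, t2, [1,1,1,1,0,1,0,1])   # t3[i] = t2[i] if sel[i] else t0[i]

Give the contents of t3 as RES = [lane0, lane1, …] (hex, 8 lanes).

RES = [0xfc, 0x84, 0x95, 0x6b, 0x6b, 0xc9, 0x95, 0x30]

t0 = [0x51, 0x85, 0x30, 0xc9, 0x6b, 0x84, 0x95, 0xfc]
t1 = [0x30, 0x6b, 0xc9, 0x84, 0x6b, 0x95, 0x84, 0xfc]
t2 = [0xfc, 0x84, 0x95, 0x6b, 0x84, 0xc9, 0x6b, 0x30]
t3 = [0xfc, 0x84, 0x95, 0x6b, 0x6b, 0xc9, 0x95, 0x30]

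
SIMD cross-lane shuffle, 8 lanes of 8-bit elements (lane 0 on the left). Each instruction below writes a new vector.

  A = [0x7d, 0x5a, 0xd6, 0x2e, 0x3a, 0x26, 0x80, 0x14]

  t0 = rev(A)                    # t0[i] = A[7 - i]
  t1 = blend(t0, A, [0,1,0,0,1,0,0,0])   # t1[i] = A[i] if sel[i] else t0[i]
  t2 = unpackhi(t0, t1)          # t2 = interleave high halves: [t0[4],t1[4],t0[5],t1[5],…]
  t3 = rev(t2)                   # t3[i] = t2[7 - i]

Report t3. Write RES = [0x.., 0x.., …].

RES = [ 0x7d  0x7d  0x5a  0x5a  0xd6  0xd6  0x3a  0x2e ]

→ t0 |14|80|26|3a|2e|d6|5a|7d|
→ t1 |14|5a|26|3a|3a|d6|5a|7d|
→ t2 |2e|3a|d6|d6|5a|5a|7d|7d|
→ t3 |7d|7d|5a|5a|d6|d6|3a|2e|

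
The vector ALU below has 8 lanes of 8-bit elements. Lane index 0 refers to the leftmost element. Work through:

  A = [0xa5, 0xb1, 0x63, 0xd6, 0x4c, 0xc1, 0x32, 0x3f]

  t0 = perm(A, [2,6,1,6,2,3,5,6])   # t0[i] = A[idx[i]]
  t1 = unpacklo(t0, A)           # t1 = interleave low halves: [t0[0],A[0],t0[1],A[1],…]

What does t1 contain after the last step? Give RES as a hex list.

RES = [ 0x63  0xa5  0x32  0xb1  0xb1  0x63  0x32  0xd6 ]

→ t0 |63|32|b1|32|63|d6|c1|32|
→ t1 |63|a5|32|b1|b1|63|32|d6|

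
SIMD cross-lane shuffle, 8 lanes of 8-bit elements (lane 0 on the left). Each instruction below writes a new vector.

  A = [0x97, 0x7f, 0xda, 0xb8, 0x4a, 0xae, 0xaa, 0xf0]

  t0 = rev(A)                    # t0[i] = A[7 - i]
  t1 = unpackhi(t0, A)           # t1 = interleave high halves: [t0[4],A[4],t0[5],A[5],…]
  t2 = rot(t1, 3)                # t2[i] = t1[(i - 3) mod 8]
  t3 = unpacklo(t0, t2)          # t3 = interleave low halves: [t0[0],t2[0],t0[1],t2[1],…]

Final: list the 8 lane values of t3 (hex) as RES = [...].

RES = [0xf0, 0xaa, 0xaa, 0x97, 0xae, 0xf0, 0x4a, 0xb8]

t0 = [0xf0, 0xaa, 0xae, 0x4a, 0xb8, 0xda, 0x7f, 0x97]
t1 = [0xb8, 0x4a, 0xda, 0xae, 0x7f, 0xaa, 0x97, 0xf0]
t2 = [0xaa, 0x97, 0xf0, 0xb8, 0x4a, 0xda, 0xae, 0x7f]
t3 = [0xf0, 0xaa, 0xaa, 0x97, 0xae, 0xf0, 0x4a, 0xb8]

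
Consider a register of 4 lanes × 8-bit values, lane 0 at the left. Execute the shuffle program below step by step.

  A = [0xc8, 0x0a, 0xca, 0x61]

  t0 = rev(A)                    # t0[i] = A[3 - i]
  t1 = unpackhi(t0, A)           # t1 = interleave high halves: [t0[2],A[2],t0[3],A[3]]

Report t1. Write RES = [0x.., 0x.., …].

RES = [0x0a, 0xca, 0xc8, 0x61]

t0 = [0x61, 0xca, 0x0a, 0xc8]
t1 = [0x0a, 0xca, 0xc8, 0x61]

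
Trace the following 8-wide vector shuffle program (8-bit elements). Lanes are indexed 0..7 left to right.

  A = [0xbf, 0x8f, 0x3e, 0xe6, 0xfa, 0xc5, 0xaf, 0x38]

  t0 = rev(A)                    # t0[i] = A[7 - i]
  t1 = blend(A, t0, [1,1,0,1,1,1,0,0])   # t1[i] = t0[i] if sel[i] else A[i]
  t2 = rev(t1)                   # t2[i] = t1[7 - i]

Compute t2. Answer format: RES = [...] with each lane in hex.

t0 = [0x38, 0xaf, 0xc5, 0xfa, 0xe6, 0x3e, 0x8f, 0xbf]
t1 = [0x38, 0xaf, 0x3e, 0xfa, 0xe6, 0x3e, 0xaf, 0x38]
t2 = [0x38, 0xaf, 0x3e, 0xe6, 0xfa, 0x3e, 0xaf, 0x38]

RES = [0x38, 0xaf, 0x3e, 0xe6, 0xfa, 0x3e, 0xaf, 0x38]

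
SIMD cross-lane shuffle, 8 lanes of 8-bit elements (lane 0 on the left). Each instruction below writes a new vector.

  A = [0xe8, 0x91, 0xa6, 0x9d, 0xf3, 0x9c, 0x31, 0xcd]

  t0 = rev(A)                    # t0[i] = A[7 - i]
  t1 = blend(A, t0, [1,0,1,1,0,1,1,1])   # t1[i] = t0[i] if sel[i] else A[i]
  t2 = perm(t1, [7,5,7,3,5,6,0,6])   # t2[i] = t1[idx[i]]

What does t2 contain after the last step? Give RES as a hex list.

→ t0 |cd|31|9c|f3|9d|a6|91|e8|
→ t1 |cd|91|9c|f3|f3|a6|91|e8|
→ t2 |e8|a6|e8|f3|a6|91|cd|91|

RES = [ 0xe8  0xa6  0xe8  0xf3  0xa6  0x91  0xcd  0x91 ]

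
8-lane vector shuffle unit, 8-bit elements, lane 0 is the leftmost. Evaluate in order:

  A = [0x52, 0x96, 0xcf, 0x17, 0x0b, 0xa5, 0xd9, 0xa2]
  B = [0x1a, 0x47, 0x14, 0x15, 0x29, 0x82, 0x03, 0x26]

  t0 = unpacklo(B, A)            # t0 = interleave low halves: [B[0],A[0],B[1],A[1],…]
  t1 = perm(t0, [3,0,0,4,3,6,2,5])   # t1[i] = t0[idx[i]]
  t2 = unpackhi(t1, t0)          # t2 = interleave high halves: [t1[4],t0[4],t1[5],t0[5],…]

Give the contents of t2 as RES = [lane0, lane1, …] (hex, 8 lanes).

RES = [0x96, 0x14, 0x15, 0xcf, 0x47, 0x15, 0xcf, 0x17]

t0 = [0x1a, 0x52, 0x47, 0x96, 0x14, 0xcf, 0x15, 0x17]
t1 = [0x96, 0x1a, 0x1a, 0x14, 0x96, 0x15, 0x47, 0xcf]
t2 = [0x96, 0x14, 0x15, 0xcf, 0x47, 0x15, 0xcf, 0x17]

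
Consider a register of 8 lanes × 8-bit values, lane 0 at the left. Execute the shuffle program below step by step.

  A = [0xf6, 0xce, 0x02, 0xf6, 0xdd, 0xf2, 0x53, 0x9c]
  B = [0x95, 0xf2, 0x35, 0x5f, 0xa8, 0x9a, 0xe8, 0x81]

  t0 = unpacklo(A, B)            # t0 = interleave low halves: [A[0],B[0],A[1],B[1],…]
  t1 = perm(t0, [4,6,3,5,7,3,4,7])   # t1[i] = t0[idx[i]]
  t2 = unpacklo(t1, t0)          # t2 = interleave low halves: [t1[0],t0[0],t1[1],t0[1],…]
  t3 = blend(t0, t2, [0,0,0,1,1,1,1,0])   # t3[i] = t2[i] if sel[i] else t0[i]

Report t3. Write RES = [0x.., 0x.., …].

RES = [0xf6, 0x95, 0xce, 0x95, 0xf2, 0xce, 0x35, 0x5f]

t0 = [0xf6, 0x95, 0xce, 0xf2, 0x02, 0x35, 0xf6, 0x5f]
t1 = [0x02, 0xf6, 0xf2, 0x35, 0x5f, 0xf2, 0x02, 0x5f]
t2 = [0x02, 0xf6, 0xf6, 0x95, 0xf2, 0xce, 0x35, 0xf2]
t3 = [0xf6, 0x95, 0xce, 0x95, 0xf2, 0xce, 0x35, 0x5f]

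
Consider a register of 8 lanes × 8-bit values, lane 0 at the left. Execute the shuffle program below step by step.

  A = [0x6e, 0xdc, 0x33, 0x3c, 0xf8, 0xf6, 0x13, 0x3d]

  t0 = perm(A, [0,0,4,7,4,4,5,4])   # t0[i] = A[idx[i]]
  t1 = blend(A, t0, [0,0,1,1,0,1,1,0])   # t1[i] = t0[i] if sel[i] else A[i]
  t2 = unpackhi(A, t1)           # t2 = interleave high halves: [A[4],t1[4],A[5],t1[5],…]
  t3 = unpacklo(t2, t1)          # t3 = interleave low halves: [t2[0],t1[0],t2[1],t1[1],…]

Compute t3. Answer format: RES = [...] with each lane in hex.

RES = [0xf8, 0x6e, 0xf8, 0xdc, 0xf6, 0xf8, 0xf8, 0x3d]

  t0: 6e 6e f8 3d f8 f8 f6 f8
  t1: 6e dc f8 3d f8 f8 f6 3d
  t2: f8 f8 f6 f8 13 f6 3d 3d
  t3: f8 6e f8 dc f6 f8 f8 3d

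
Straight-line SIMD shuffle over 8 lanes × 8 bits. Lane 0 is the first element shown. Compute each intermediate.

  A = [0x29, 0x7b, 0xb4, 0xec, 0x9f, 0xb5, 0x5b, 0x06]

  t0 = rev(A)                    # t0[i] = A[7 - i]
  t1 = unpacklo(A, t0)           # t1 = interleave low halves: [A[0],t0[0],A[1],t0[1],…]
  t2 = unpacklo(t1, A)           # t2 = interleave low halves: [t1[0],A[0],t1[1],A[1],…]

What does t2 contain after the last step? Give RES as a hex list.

  t0: 06 5b b5 9f ec b4 7b 29
  t1: 29 06 7b 5b b4 b5 ec 9f
  t2: 29 29 06 7b 7b b4 5b ec

RES = [ 0x29  0x29  0x06  0x7b  0x7b  0xb4  0x5b  0xec ]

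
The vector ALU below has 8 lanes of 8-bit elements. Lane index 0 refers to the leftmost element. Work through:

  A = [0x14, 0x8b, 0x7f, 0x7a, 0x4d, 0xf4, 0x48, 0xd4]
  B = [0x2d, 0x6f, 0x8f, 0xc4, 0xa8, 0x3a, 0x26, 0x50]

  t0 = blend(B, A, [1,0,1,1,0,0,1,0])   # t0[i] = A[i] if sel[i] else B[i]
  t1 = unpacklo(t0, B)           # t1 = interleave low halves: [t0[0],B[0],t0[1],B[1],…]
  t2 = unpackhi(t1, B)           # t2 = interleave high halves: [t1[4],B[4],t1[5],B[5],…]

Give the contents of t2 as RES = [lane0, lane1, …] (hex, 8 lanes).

RES = [ 0x7f  0xa8  0x8f  0x3a  0x7a  0x26  0xc4  0x50 ]

  t0: 14 6f 7f 7a a8 3a 48 50
  t1: 14 2d 6f 6f 7f 8f 7a c4
  t2: 7f a8 8f 3a 7a 26 c4 50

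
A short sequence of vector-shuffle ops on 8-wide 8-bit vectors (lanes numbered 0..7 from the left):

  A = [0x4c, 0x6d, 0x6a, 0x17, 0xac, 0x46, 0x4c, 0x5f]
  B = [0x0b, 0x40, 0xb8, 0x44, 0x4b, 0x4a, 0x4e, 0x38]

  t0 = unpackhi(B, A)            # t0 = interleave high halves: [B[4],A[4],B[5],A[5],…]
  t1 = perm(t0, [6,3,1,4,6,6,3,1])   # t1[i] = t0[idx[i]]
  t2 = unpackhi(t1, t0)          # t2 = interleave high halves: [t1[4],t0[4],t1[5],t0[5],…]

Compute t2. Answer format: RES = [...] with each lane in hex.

  t0: 4b ac 4a 46 4e 4c 38 5f
  t1: 38 46 ac 4e 38 38 46 ac
  t2: 38 4e 38 4c 46 38 ac 5f

RES = [ 0x38  0x4e  0x38  0x4c  0x46  0x38  0xac  0x5f ]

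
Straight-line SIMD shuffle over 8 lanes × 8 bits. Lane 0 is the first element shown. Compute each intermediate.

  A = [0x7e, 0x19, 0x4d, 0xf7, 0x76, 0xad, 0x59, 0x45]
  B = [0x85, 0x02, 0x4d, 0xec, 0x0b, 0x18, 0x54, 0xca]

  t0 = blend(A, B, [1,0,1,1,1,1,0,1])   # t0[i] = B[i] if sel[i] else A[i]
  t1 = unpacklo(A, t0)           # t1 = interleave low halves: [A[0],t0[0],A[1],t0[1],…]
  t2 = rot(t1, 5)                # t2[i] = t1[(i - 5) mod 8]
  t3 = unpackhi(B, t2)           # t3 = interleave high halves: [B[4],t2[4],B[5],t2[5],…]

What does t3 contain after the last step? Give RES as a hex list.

t0 = [0x85, 0x19, 0x4d, 0xec, 0x0b, 0x18, 0x59, 0xca]
t1 = [0x7e, 0x85, 0x19, 0x19, 0x4d, 0x4d, 0xf7, 0xec]
t2 = [0x19, 0x4d, 0x4d, 0xf7, 0xec, 0x7e, 0x85, 0x19]
t3 = [0x0b, 0xec, 0x18, 0x7e, 0x54, 0x85, 0xca, 0x19]

RES = [ 0x0b  0xec  0x18  0x7e  0x54  0x85  0xca  0x19 ]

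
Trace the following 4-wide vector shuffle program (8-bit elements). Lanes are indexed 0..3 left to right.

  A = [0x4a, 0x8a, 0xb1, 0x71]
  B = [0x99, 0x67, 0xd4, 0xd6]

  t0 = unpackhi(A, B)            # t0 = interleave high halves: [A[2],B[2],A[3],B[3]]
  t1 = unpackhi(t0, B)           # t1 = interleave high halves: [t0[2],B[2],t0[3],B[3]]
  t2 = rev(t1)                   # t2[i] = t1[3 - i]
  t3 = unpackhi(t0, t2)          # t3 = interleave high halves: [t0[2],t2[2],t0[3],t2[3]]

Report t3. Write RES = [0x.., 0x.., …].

t0 = [0xb1, 0xd4, 0x71, 0xd6]
t1 = [0x71, 0xd4, 0xd6, 0xd6]
t2 = [0xd6, 0xd6, 0xd4, 0x71]
t3 = [0x71, 0xd4, 0xd6, 0x71]

RES = [ 0x71  0xd4  0xd6  0x71 ]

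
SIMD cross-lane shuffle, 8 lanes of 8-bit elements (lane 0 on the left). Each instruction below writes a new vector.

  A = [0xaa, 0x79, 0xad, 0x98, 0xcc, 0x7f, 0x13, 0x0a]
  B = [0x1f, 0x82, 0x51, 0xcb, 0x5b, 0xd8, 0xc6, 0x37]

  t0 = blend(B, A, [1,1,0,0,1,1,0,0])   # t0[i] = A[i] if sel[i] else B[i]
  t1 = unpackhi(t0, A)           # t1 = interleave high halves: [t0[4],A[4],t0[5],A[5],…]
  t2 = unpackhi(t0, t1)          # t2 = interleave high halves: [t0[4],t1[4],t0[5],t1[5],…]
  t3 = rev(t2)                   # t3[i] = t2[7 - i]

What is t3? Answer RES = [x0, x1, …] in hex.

RES = [0x0a, 0x37, 0x37, 0xc6, 0x13, 0x7f, 0xc6, 0xcc]

  t0: aa 79 51 cb cc 7f c6 37
  t1: cc cc 7f 7f c6 13 37 0a
  t2: cc c6 7f 13 c6 37 37 0a
  t3: 0a 37 37 c6 13 7f c6 cc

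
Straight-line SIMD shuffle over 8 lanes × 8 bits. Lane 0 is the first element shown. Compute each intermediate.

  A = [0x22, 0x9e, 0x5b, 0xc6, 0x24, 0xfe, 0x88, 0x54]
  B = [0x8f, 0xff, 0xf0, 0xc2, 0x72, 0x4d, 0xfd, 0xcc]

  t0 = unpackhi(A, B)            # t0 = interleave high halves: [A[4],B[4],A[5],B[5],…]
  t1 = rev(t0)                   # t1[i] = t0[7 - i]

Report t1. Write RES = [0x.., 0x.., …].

t0 = [0x24, 0x72, 0xfe, 0x4d, 0x88, 0xfd, 0x54, 0xcc]
t1 = [0xcc, 0x54, 0xfd, 0x88, 0x4d, 0xfe, 0x72, 0x24]

RES = [0xcc, 0x54, 0xfd, 0x88, 0x4d, 0xfe, 0x72, 0x24]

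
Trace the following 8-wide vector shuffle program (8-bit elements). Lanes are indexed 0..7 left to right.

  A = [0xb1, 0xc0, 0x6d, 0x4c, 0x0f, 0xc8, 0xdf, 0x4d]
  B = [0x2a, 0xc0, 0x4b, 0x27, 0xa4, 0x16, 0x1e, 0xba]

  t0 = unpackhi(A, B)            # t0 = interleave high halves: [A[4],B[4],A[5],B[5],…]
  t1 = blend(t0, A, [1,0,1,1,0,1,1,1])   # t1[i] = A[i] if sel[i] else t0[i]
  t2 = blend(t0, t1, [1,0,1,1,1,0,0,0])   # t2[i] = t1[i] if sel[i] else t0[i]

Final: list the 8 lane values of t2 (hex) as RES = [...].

→ t0 |0f|a4|c8|16|df|1e|4d|ba|
→ t1 |b1|a4|6d|4c|df|c8|df|4d|
→ t2 |b1|a4|6d|4c|df|1e|4d|ba|

RES = [0xb1, 0xa4, 0x6d, 0x4c, 0xdf, 0x1e, 0x4d, 0xba]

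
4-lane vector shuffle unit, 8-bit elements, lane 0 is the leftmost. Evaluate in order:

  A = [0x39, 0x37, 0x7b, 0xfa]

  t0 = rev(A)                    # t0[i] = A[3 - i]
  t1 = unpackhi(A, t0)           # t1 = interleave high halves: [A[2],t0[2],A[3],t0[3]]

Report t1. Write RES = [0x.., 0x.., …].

RES = [ 0x7b  0x37  0xfa  0x39 ]

→ t0 |fa|7b|37|39|
→ t1 |7b|37|fa|39|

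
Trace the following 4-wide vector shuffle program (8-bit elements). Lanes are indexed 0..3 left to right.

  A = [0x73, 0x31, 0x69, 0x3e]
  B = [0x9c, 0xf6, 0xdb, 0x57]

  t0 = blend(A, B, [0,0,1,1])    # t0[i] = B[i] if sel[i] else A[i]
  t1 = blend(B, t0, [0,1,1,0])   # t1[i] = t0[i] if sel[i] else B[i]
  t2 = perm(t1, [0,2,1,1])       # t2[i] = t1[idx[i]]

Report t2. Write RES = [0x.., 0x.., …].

RES = [0x9c, 0xdb, 0x31, 0x31]

t0 = [0x73, 0x31, 0xdb, 0x57]
t1 = [0x9c, 0x31, 0xdb, 0x57]
t2 = [0x9c, 0xdb, 0x31, 0x31]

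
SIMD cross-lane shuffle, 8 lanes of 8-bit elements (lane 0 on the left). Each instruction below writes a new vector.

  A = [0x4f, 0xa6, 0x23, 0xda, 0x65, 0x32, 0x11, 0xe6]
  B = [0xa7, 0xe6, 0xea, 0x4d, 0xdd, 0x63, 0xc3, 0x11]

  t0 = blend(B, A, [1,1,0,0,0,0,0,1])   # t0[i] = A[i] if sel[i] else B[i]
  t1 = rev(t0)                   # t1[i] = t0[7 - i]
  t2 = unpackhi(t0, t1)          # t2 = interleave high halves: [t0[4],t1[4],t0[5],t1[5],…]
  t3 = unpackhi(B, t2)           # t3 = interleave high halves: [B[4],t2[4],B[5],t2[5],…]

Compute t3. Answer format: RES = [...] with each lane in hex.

t0 = [0x4f, 0xa6, 0xea, 0x4d, 0xdd, 0x63, 0xc3, 0xe6]
t1 = [0xe6, 0xc3, 0x63, 0xdd, 0x4d, 0xea, 0xa6, 0x4f]
t2 = [0xdd, 0x4d, 0x63, 0xea, 0xc3, 0xa6, 0xe6, 0x4f]
t3 = [0xdd, 0xc3, 0x63, 0xa6, 0xc3, 0xe6, 0x11, 0x4f]

RES = [0xdd, 0xc3, 0x63, 0xa6, 0xc3, 0xe6, 0x11, 0x4f]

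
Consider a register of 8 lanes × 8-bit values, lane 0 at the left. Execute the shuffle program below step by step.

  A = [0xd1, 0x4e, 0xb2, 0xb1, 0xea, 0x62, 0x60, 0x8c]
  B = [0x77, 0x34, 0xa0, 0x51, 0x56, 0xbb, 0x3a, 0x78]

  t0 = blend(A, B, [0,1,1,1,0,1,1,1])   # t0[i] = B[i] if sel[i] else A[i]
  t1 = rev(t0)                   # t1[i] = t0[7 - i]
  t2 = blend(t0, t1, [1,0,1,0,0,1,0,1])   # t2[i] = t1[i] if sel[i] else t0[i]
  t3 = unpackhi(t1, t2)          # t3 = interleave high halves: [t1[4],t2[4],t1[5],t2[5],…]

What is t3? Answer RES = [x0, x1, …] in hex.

RES = [ 0x51  0xea  0xa0  0xa0  0x34  0x3a  0xd1  0xd1 ]

t0 = [0xd1, 0x34, 0xa0, 0x51, 0xea, 0xbb, 0x3a, 0x78]
t1 = [0x78, 0x3a, 0xbb, 0xea, 0x51, 0xa0, 0x34, 0xd1]
t2 = [0x78, 0x34, 0xbb, 0x51, 0xea, 0xa0, 0x3a, 0xd1]
t3 = [0x51, 0xea, 0xa0, 0xa0, 0x34, 0x3a, 0xd1, 0xd1]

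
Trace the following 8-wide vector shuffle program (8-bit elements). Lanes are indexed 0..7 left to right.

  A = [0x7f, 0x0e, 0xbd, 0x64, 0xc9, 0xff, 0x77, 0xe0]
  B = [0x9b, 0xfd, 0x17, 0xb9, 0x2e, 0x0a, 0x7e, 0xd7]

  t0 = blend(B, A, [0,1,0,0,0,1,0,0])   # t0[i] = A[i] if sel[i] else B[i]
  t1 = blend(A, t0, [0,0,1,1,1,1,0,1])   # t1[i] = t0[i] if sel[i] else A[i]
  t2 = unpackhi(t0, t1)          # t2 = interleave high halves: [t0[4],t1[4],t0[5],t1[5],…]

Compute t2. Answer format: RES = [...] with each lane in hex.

t0 = [0x9b, 0x0e, 0x17, 0xb9, 0x2e, 0xff, 0x7e, 0xd7]
t1 = [0x7f, 0x0e, 0x17, 0xb9, 0x2e, 0xff, 0x77, 0xd7]
t2 = [0x2e, 0x2e, 0xff, 0xff, 0x7e, 0x77, 0xd7, 0xd7]

RES = [0x2e, 0x2e, 0xff, 0xff, 0x7e, 0x77, 0xd7, 0xd7]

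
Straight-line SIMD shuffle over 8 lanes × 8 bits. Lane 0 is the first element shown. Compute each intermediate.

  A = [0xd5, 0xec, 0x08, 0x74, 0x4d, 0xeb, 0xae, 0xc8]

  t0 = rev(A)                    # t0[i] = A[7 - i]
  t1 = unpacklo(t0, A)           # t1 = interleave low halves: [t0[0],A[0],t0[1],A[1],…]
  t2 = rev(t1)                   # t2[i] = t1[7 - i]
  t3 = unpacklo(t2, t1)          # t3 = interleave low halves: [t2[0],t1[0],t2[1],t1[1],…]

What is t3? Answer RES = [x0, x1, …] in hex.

  t0: c8 ae eb 4d 74 08 ec d5
  t1: c8 d5 ae ec eb 08 4d 74
  t2: 74 4d 08 eb ec ae d5 c8
  t3: 74 c8 4d d5 08 ae eb ec

RES = [0x74, 0xc8, 0x4d, 0xd5, 0x08, 0xae, 0xeb, 0xec]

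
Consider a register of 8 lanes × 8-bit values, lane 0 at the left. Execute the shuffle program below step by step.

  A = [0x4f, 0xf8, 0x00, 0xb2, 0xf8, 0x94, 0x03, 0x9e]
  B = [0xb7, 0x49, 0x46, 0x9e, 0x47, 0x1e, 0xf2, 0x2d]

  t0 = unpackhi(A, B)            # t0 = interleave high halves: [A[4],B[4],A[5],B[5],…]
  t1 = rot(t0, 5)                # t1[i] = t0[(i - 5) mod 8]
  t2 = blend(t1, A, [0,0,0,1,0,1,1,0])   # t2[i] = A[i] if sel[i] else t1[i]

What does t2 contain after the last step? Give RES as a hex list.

RES = [ 0x1e  0x03  0xf2  0xb2  0x2d  0x94  0x03  0x94 ]

t0 = [0xf8, 0x47, 0x94, 0x1e, 0x03, 0xf2, 0x9e, 0x2d]
t1 = [0x1e, 0x03, 0xf2, 0x9e, 0x2d, 0xf8, 0x47, 0x94]
t2 = [0x1e, 0x03, 0xf2, 0xb2, 0x2d, 0x94, 0x03, 0x94]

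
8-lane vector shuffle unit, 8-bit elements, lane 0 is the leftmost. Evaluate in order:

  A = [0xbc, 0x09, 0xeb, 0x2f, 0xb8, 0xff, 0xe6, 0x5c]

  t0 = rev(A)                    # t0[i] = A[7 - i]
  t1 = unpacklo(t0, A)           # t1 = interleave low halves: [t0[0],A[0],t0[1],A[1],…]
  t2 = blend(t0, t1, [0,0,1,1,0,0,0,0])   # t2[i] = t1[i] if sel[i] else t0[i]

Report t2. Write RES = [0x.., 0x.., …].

RES = [ 0x5c  0xe6  0xe6  0x09  0x2f  0xeb  0x09  0xbc ]

  t0: 5c e6 ff b8 2f eb 09 bc
  t1: 5c bc e6 09 ff eb b8 2f
  t2: 5c e6 e6 09 2f eb 09 bc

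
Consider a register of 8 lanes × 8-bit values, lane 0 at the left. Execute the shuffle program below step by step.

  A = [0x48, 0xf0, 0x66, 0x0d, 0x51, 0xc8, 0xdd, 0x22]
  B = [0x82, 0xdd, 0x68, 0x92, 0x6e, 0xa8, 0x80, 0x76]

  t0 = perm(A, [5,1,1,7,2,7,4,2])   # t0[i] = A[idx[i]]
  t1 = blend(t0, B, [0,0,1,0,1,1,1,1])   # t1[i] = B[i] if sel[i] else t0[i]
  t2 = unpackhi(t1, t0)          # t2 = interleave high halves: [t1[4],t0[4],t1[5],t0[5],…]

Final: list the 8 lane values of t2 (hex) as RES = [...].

RES = [ 0x6e  0x66  0xa8  0x22  0x80  0x51  0x76  0x66 ]

  t0: c8 f0 f0 22 66 22 51 66
  t1: c8 f0 68 22 6e a8 80 76
  t2: 6e 66 a8 22 80 51 76 66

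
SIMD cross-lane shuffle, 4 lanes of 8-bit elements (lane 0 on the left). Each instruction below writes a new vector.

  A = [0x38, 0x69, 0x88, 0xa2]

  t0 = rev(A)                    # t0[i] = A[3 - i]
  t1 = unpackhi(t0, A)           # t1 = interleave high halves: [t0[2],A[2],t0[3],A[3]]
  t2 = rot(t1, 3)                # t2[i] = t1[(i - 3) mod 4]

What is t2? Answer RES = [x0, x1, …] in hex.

→ t0 |a2|88|69|38|
→ t1 |69|88|38|a2|
→ t2 |88|38|a2|69|

RES = [0x88, 0x38, 0xa2, 0x69]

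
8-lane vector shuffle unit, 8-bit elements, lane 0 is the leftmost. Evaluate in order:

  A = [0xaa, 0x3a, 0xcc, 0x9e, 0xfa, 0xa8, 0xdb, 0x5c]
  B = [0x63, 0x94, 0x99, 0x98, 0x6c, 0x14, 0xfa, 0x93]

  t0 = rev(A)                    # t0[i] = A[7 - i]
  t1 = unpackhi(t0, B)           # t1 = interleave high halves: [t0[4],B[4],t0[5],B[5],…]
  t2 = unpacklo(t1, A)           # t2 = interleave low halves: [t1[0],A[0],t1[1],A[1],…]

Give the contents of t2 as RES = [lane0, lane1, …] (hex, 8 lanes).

  t0: 5c db a8 fa 9e cc 3a aa
  t1: 9e 6c cc 14 3a fa aa 93
  t2: 9e aa 6c 3a cc cc 14 9e

RES = [ 0x9e  0xaa  0x6c  0x3a  0xcc  0xcc  0x14  0x9e ]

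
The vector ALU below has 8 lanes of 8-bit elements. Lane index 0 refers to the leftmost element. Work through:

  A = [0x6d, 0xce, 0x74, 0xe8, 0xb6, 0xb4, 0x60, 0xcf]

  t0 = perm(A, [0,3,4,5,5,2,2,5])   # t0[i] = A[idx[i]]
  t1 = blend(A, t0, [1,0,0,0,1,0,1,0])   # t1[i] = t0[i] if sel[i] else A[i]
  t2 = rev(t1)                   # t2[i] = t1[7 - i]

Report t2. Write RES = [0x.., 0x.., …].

→ t0 |6d|e8|b6|b4|b4|74|74|b4|
→ t1 |6d|ce|74|e8|b4|b4|74|cf|
→ t2 |cf|74|b4|b4|e8|74|ce|6d|

RES = [ 0xcf  0x74  0xb4  0xb4  0xe8  0x74  0xce  0x6d ]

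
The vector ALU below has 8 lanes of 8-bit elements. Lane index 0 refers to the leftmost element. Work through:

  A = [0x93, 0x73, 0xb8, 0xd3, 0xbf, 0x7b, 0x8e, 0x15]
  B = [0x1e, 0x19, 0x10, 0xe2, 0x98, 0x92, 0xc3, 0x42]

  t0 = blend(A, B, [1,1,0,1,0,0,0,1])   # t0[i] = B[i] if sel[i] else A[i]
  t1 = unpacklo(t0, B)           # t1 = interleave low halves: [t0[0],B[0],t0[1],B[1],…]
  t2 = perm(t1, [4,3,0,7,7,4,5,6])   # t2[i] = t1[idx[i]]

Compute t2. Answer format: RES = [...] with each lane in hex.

t0 = [0x1e, 0x19, 0xb8, 0xe2, 0xbf, 0x7b, 0x8e, 0x42]
t1 = [0x1e, 0x1e, 0x19, 0x19, 0xb8, 0x10, 0xe2, 0xe2]
t2 = [0xb8, 0x19, 0x1e, 0xe2, 0xe2, 0xb8, 0x10, 0xe2]

RES = [ 0xb8  0x19  0x1e  0xe2  0xe2  0xb8  0x10  0xe2 ]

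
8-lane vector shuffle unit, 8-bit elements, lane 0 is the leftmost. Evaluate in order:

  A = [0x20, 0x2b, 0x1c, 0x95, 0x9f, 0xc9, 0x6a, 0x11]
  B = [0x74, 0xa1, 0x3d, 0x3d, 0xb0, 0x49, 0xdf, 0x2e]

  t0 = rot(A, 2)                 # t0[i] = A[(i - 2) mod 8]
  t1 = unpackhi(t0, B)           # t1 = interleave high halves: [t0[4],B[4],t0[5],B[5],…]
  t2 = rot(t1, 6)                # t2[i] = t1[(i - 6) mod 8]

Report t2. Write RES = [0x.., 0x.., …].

RES = [0x95, 0x49, 0x9f, 0xdf, 0xc9, 0x2e, 0x1c, 0xb0]

→ t0 |6a|11|20|2b|1c|95|9f|c9|
→ t1 |1c|b0|95|49|9f|df|c9|2e|
→ t2 |95|49|9f|df|c9|2e|1c|b0|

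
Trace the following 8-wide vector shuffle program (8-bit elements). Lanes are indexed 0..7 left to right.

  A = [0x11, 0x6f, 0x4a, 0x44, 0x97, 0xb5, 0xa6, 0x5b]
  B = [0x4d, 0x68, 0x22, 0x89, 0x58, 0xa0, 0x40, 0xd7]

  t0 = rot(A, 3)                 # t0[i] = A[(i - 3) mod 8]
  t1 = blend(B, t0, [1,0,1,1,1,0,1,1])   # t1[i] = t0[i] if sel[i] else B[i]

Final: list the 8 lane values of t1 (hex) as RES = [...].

RES = [ 0xb5  0x68  0x5b  0x11  0x6f  0xa0  0x44  0x97 ]

→ t0 |b5|a6|5b|11|6f|4a|44|97|
→ t1 |b5|68|5b|11|6f|a0|44|97|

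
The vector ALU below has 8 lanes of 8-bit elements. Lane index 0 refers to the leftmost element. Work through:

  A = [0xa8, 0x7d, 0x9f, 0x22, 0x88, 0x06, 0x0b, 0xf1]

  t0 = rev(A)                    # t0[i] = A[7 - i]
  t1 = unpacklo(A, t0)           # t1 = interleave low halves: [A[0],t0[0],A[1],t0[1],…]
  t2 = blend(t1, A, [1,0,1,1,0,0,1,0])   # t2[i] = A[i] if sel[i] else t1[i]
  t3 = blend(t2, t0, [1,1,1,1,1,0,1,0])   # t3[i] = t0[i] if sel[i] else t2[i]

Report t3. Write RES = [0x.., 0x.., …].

→ t0 |f1|0b|06|88|22|9f|7d|a8|
→ t1 |a8|f1|7d|0b|9f|06|22|88|
→ t2 |a8|f1|9f|22|9f|06|0b|88|
→ t3 |f1|0b|06|88|22|06|7d|88|

RES = [0xf1, 0x0b, 0x06, 0x88, 0x22, 0x06, 0x7d, 0x88]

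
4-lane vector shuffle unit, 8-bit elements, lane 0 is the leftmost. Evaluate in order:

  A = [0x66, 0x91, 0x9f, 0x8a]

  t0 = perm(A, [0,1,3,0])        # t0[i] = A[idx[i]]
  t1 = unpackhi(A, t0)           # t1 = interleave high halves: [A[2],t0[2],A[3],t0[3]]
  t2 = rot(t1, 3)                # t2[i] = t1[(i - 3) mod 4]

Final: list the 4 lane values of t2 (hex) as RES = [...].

RES = [0x8a, 0x8a, 0x66, 0x9f]

t0 = [0x66, 0x91, 0x8a, 0x66]
t1 = [0x9f, 0x8a, 0x8a, 0x66]
t2 = [0x8a, 0x8a, 0x66, 0x9f]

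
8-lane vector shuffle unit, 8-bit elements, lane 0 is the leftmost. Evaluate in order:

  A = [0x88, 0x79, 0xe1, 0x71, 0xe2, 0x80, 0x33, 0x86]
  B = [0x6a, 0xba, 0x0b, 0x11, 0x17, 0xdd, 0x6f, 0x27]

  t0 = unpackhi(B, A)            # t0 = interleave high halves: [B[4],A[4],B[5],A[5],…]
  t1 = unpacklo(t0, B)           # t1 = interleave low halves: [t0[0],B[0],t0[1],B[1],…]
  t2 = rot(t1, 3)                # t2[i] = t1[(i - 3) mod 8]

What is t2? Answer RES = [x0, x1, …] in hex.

RES = [ 0x0b  0x80  0x11  0x17  0x6a  0xe2  0xba  0xdd ]

t0 = [0x17, 0xe2, 0xdd, 0x80, 0x6f, 0x33, 0x27, 0x86]
t1 = [0x17, 0x6a, 0xe2, 0xba, 0xdd, 0x0b, 0x80, 0x11]
t2 = [0x0b, 0x80, 0x11, 0x17, 0x6a, 0xe2, 0xba, 0xdd]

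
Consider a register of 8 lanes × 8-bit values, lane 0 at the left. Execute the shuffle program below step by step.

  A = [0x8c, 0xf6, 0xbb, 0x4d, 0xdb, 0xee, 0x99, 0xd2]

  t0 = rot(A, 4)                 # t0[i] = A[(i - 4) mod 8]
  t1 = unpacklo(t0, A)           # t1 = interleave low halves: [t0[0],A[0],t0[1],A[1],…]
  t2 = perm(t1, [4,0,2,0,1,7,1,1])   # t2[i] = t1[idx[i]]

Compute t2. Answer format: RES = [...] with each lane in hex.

→ t0 |db|ee|99|d2|8c|f6|bb|4d|
→ t1 |db|8c|ee|f6|99|bb|d2|4d|
→ t2 |99|db|ee|db|8c|4d|8c|8c|

RES = [ 0x99  0xdb  0xee  0xdb  0x8c  0x4d  0x8c  0x8c ]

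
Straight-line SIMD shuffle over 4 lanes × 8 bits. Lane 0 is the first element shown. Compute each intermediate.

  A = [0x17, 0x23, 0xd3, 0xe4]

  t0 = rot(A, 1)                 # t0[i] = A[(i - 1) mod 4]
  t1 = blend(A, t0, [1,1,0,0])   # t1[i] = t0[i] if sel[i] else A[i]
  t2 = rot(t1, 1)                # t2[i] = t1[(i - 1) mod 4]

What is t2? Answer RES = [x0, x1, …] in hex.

t0 = [0xe4, 0x17, 0x23, 0xd3]
t1 = [0xe4, 0x17, 0xd3, 0xe4]
t2 = [0xe4, 0xe4, 0x17, 0xd3]

RES = [ 0xe4  0xe4  0x17  0xd3 ]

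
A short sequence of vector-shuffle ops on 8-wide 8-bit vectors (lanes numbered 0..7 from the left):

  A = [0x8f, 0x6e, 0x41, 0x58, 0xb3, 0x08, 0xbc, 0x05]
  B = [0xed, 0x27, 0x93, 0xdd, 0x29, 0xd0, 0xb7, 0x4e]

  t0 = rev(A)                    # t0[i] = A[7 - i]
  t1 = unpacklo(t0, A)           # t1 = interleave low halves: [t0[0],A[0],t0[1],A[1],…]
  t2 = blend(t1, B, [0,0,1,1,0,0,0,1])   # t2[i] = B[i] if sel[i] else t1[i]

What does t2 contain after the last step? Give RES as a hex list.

RES = [ 0x05  0x8f  0x93  0xdd  0x08  0x41  0xb3  0x4e ]

t0 = [0x05, 0xbc, 0x08, 0xb3, 0x58, 0x41, 0x6e, 0x8f]
t1 = [0x05, 0x8f, 0xbc, 0x6e, 0x08, 0x41, 0xb3, 0x58]
t2 = [0x05, 0x8f, 0x93, 0xdd, 0x08, 0x41, 0xb3, 0x4e]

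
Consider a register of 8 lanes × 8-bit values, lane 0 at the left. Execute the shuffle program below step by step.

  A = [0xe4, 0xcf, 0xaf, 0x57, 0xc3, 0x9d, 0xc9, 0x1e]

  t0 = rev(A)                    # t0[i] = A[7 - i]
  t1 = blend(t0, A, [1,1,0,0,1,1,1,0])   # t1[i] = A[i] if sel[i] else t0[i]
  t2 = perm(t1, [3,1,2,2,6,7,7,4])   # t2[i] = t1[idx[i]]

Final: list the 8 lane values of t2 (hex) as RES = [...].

  t0: 1e c9 9d c3 57 af cf e4
  t1: e4 cf 9d c3 c3 9d c9 e4
  t2: c3 cf 9d 9d c9 e4 e4 c3

RES = [0xc3, 0xcf, 0x9d, 0x9d, 0xc9, 0xe4, 0xe4, 0xc3]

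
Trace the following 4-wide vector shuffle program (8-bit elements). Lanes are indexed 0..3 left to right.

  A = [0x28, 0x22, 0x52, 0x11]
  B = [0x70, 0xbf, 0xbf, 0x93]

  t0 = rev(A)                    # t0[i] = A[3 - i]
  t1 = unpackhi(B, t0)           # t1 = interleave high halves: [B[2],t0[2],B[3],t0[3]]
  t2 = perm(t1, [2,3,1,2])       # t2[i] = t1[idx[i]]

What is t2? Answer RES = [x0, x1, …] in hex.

→ t0 |11|52|22|28|
→ t1 |bf|22|93|28|
→ t2 |93|28|22|93|

RES = [0x93, 0x28, 0x22, 0x93]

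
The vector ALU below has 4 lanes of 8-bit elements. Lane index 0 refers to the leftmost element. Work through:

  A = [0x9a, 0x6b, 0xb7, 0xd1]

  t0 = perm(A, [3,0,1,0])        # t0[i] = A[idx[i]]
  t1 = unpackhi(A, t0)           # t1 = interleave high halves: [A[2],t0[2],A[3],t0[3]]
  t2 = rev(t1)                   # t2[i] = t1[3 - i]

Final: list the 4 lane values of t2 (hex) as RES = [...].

  t0: d1 9a 6b 9a
  t1: b7 6b d1 9a
  t2: 9a d1 6b b7

RES = [ 0x9a  0xd1  0x6b  0xb7 ]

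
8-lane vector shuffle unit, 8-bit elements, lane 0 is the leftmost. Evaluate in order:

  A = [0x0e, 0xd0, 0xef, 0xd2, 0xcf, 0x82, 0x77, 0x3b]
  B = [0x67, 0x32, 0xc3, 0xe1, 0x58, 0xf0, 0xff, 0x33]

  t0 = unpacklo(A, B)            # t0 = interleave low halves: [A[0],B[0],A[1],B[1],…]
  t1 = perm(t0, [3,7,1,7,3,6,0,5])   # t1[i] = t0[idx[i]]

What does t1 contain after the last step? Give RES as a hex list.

t0 = [0x0e, 0x67, 0xd0, 0x32, 0xef, 0xc3, 0xd2, 0xe1]
t1 = [0x32, 0xe1, 0x67, 0xe1, 0x32, 0xd2, 0x0e, 0xc3]

RES = [ 0x32  0xe1  0x67  0xe1  0x32  0xd2  0x0e  0xc3 ]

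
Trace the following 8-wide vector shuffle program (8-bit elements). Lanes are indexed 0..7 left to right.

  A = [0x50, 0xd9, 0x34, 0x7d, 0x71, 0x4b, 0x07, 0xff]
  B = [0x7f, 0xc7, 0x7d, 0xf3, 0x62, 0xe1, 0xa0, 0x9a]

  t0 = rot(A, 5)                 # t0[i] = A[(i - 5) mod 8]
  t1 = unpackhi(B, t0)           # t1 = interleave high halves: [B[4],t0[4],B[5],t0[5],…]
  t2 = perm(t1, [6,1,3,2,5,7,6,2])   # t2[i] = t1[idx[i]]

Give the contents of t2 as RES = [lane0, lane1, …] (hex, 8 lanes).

→ t0 |7d|71|4b|07|ff|50|d9|34|
→ t1 |62|ff|e1|50|a0|d9|9a|34|
→ t2 |9a|ff|50|e1|d9|34|9a|e1|

RES = [ 0x9a  0xff  0x50  0xe1  0xd9  0x34  0x9a  0xe1 ]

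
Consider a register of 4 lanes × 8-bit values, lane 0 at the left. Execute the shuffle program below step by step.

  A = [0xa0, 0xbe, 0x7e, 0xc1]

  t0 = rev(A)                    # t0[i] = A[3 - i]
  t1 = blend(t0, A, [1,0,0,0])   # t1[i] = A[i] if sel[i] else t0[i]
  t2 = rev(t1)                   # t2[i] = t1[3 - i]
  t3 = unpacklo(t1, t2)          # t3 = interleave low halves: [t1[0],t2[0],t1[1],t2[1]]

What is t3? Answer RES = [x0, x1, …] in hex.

RES = [0xa0, 0xa0, 0x7e, 0xbe]

→ t0 |c1|7e|be|a0|
→ t1 |a0|7e|be|a0|
→ t2 |a0|be|7e|a0|
→ t3 |a0|a0|7e|be|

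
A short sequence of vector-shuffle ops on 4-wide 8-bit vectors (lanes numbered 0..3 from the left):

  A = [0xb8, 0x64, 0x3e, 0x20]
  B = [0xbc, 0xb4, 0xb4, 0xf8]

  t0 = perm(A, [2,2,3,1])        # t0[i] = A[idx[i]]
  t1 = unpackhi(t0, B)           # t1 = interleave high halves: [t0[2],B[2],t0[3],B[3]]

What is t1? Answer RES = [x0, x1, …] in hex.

→ t0 |3e|3e|20|64|
→ t1 |20|b4|64|f8|

RES = [ 0x20  0xb4  0x64  0xf8 ]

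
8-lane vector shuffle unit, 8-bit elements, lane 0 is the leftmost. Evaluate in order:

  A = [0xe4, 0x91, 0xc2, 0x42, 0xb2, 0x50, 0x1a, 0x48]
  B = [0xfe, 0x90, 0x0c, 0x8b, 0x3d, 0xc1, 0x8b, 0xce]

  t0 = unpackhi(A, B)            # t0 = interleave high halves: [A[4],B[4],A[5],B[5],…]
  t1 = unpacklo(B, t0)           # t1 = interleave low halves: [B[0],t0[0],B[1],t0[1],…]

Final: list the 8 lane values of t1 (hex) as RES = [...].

RES = [0xfe, 0xb2, 0x90, 0x3d, 0x0c, 0x50, 0x8b, 0xc1]

t0 = [0xb2, 0x3d, 0x50, 0xc1, 0x1a, 0x8b, 0x48, 0xce]
t1 = [0xfe, 0xb2, 0x90, 0x3d, 0x0c, 0x50, 0x8b, 0xc1]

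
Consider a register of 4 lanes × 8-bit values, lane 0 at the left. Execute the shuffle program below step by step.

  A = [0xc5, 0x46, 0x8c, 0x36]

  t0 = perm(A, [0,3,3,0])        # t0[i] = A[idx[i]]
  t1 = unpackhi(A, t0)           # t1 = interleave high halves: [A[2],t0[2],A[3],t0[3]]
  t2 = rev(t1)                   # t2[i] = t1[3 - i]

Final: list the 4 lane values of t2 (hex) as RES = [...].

RES = [ 0xc5  0x36  0x36  0x8c ]

  t0: c5 36 36 c5
  t1: 8c 36 36 c5
  t2: c5 36 36 8c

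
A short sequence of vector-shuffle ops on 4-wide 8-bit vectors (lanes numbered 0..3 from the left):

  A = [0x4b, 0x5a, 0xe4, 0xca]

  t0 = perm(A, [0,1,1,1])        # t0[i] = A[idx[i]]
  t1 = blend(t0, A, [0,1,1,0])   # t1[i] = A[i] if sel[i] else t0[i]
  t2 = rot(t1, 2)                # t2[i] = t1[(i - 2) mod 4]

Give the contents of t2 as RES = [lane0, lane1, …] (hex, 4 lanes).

→ t0 |4b|5a|5a|5a|
→ t1 |4b|5a|e4|5a|
→ t2 |e4|5a|4b|5a|

RES = [0xe4, 0x5a, 0x4b, 0x5a]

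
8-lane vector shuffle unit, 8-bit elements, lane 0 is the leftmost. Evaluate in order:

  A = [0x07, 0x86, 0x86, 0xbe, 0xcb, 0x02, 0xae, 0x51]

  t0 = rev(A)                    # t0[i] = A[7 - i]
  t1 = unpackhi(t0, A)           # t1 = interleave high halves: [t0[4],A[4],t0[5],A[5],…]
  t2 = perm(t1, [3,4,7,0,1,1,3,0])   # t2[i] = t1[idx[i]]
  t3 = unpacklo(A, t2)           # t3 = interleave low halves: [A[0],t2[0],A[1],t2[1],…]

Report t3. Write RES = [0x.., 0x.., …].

RES = [0x07, 0x02, 0x86, 0x86, 0x86, 0x51, 0xbe, 0xbe]

  t0: 51 ae 02 cb be 86 86 07
  t1: be cb 86 02 86 ae 07 51
  t2: 02 86 51 be cb cb 02 be
  t3: 07 02 86 86 86 51 be be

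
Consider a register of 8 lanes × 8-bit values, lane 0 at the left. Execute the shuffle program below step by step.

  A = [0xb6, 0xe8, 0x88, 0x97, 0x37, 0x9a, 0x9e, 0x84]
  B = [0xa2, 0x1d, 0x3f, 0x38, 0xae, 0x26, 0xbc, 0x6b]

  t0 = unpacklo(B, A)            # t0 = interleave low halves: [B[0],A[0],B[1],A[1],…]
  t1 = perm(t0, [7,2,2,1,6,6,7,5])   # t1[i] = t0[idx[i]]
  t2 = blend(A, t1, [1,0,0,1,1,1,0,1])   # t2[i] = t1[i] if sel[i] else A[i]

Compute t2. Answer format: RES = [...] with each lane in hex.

RES = [0x97, 0xe8, 0x88, 0xb6, 0x38, 0x38, 0x9e, 0x88]

  t0: a2 b6 1d e8 3f 88 38 97
  t1: 97 1d 1d b6 38 38 97 88
  t2: 97 e8 88 b6 38 38 9e 88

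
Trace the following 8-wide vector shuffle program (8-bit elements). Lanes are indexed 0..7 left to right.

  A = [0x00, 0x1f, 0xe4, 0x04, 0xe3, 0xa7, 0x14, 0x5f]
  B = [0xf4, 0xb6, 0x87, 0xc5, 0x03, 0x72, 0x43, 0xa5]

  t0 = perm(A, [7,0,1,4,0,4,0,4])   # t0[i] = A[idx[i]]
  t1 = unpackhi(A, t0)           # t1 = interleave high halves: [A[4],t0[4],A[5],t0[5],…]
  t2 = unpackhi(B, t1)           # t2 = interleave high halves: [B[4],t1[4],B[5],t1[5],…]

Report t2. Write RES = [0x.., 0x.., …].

  t0: 5f 00 1f e3 00 e3 00 e3
  t1: e3 00 a7 e3 14 00 5f e3
  t2: 03 14 72 00 43 5f a5 e3

RES = [0x03, 0x14, 0x72, 0x00, 0x43, 0x5f, 0xa5, 0xe3]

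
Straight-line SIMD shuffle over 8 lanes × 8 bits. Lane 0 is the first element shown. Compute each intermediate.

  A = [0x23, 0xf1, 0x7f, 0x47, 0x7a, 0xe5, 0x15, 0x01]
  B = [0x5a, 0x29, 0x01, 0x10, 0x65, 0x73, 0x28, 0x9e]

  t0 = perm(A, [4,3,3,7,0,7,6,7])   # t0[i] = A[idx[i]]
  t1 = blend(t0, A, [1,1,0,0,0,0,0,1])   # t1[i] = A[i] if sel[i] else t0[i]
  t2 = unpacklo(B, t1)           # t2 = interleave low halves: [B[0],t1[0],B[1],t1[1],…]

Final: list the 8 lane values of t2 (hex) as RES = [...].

RES = [0x5a, 0x23, 0x29, 0xf1, 0x01, 0x47, 0x10, 0x01]

t0 = [0x7a, 0x47, 0x47, 0x01, 0x23, 0x01, 0x15, 0x01]
t1 = [0x23, 0xf1, 0x47, 0x01, 0x23, 0x01, 0x15, 0x01]
t2 = [0x5a, 0x23, 0x29, 0xf1, 0x01, 0x47, 0x10, 0x01]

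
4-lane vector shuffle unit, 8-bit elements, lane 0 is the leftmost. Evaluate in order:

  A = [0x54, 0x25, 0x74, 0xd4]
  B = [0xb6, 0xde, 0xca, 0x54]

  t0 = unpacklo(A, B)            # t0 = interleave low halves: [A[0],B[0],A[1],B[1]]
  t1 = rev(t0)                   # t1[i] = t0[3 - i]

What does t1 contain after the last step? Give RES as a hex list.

RES = [0xde, 0x25, 0xb6, 0x54]

→ t0 |54|b6|25|de|
→ t1 |de|25|b6|54|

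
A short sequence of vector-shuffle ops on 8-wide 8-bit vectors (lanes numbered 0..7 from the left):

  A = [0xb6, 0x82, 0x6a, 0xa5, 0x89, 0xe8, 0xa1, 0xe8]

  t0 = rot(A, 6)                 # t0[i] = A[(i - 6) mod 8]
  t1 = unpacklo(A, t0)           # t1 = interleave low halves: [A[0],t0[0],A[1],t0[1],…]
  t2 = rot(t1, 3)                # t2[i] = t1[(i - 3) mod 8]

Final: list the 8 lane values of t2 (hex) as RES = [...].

RES = [ 0x89  0xa5  0xe8  0xb6  0x6a  0x82  0xa5  0x6a ]

  t0: 6a a5 89 e8 a1 e8 b6 82
  t1: b6 6a 82 a5 6a 89 a5 e8
  t2: 89 a5 e8 b6 6a 82 a5 6a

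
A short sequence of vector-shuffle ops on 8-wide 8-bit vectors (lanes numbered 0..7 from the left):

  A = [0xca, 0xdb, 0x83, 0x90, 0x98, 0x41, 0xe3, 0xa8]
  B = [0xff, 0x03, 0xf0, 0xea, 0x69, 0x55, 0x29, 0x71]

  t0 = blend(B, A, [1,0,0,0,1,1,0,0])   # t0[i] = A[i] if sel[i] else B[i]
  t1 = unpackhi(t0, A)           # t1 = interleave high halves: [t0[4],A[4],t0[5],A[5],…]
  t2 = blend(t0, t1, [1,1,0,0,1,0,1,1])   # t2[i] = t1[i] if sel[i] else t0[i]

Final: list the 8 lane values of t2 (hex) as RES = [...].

t0 = [0xca, 0x03, 0xf0, 0xea, 0x98, 0x41, 0x29, 0x71]
t1 = [0x98, 0x98, 0x41, 0x41, 0x29, 0xe3, 0x71, 0xa8]
t2 = [0x98, 0x98, 0xf0, 0xea, 0x29, 0x41, 0x71, 0xa8]

RES = [0x98, 0x98, 0xf0, 0xea, 0x29, 0x41, 0x71, 0xa8]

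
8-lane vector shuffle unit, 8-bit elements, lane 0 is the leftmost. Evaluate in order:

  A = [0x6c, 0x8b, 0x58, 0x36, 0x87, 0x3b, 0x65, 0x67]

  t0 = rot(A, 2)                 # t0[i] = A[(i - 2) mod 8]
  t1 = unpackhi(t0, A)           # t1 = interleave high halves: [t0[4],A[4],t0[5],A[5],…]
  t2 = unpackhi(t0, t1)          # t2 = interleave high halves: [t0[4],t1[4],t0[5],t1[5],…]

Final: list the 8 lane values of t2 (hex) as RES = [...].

RES = [0x58, 0x87, 0x36, 0x65, 0x87, 0x3b, 0x3b, 0x67]

t0 = [0x65, 0x67, 0x6c, 0x8b, 0x58, 0x36, 0x87, 0x3b]
t1 = [0x58, 0x87, 0x36, 0x3b, 0x87, 0x65, 0x3b, 0x67]
t2 = [0x58, 0x87, 0x36, 0x65, 0x87, 0x3b, 0x3b, 0x67]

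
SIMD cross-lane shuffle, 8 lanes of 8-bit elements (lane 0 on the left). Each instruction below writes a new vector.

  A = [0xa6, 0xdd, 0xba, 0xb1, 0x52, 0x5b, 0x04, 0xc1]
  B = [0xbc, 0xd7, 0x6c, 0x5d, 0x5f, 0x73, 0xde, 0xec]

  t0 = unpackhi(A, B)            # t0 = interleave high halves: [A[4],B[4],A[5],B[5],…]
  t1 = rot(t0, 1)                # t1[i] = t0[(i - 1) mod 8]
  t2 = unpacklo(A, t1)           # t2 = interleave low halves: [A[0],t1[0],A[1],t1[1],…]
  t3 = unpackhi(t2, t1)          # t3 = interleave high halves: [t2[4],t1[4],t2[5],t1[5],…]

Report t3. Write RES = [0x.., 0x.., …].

RES = [0xba, 0x73, 0x5f, 0x04, 0xb1, 0xde, 0x5b, 0xc1]

→ t0 |52|5f|5b|73|04|de|c1|ec|
→ t1 |ec|52|5f|5b|73|04|de|c1|
→ t2 |a6|ec|dd|52|ba|5f|b1|5b|
→ t3 |ba|73|5f|04|b1|de|5b|c1|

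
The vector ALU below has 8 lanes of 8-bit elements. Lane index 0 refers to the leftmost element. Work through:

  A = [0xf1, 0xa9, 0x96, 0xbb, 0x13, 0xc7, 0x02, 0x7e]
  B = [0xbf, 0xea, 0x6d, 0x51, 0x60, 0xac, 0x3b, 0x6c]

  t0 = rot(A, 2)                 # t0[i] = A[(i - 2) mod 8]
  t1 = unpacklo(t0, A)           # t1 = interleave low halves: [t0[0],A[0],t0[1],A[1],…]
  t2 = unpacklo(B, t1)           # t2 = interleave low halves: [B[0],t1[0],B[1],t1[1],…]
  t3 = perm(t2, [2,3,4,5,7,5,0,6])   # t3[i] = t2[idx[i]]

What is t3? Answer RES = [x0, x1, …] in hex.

→ t0 |02|7e|f1|a9|96|bb|13|c7|
→ t1 |02|f1|7e|a9|f1|96|a9|bb|
→ t2 |bf|02|ea|f1|6d|7e|51|a9|
→ t3 |ea|f1|6d|7e|a9|7e|bf|51|

RES = [0xea, 0xf1, 0x6d, 0x7e, 0xa9, 0x7e, 0xbf, 0x51]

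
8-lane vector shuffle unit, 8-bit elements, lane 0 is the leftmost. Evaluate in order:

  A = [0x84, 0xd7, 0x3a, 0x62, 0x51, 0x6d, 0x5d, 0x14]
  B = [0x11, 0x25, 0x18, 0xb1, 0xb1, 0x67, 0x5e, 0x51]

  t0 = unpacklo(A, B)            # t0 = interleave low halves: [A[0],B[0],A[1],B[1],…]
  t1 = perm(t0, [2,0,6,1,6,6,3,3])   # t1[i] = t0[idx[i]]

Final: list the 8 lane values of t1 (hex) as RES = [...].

RES = [0xd7, 0x84, 0x62, 0x11, 0x62, 0x62, 0x25, 0x25]

t0 = [0x84, 0x11, 0xd7, 0x25, 0x3a, 0x18, 0x62, 0xb1]
t1 = [0xd7, 0x84, 0x62, 0x11, 0x62, 0x62, 0x25, 0x25]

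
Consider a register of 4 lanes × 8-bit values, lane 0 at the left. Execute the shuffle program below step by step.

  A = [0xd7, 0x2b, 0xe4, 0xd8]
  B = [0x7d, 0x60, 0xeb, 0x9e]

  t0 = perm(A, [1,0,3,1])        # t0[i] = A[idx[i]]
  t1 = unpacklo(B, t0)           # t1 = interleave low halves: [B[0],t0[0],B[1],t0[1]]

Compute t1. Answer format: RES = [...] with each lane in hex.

t0 = [0x2b, 0xd7, 0xd8, 0x2b]
t1 = [0x7d, 0x2b, 0x60, 0xd7]

RES = [0x7d, 0x2b, 0x60, 0xd7]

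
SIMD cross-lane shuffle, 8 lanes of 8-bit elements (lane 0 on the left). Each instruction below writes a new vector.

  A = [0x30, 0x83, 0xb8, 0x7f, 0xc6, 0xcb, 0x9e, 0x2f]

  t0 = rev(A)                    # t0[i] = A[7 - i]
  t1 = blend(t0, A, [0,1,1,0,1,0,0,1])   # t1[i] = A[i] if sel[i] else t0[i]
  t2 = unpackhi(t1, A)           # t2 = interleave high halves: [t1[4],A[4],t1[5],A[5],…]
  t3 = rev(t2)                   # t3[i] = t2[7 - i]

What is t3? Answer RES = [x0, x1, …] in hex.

RES = [ 0x2f  0x2f  0x9e  0x83  0xcb  0xb8  0xc6  0xc6 ]

  t0: 2f 9e cb c6 7f b8 83 30
  t1: 2f 83 b8 c6 c6 b8 83 2f
  t2: c6 c6 b8 cb 83 9e 2f 2f
  t3: 2f 2f 9e 83 cb b8 c6 c6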